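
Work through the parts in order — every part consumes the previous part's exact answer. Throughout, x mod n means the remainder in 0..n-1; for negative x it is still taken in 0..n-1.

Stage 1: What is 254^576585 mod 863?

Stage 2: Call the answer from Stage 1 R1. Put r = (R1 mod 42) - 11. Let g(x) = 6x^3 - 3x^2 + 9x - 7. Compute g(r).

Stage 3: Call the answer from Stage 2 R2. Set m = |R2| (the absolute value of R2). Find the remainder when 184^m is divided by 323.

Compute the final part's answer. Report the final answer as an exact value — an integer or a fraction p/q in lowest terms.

192

Stage 1: squarings mod 863: 254^1=254, 254^2=654, 254^4=531, 254^8=623, 254^16=642, 254^32=513, 254^64=817, 254^128=390, 254^256=212, 254^512=68, 254^1024=309, 254^2048=551, 254^4096=688, 254^8192=420, 254^16384=348, 254^32768=284, 254^65536=397, 254^131072=543, 254^262144=566, 254^524288=183; 254^576585 = 254^1 * 254^8 * 254^64 * 254^1024 * 254^2048 * 254^16384 * 254^32768 * 254^524288 = 818 (mod 863); answer 818
Stage 2: R1 = 818; r = 9; 6*(9)^3 - 3*(9)^2 + 9*(9)^1 - 7 = (4374) + (-243) + (81) + (-7) = 4205; answer 4205
Stage 3: R2 = 4205; m = 4205; squarings mod 323: 184^1=184, 184^2=264, 184^4=251, 184^8=16, 184^16=256, 184^32=290, 184^64=120, 184^128=188, 184^256=137, 184^512=35, 184^1024=256, 184^2048=290, 184^4096=120; 184^4205 = 184^1 * 184^4 * 184^8 * 184^32 * 184^64 * 184^4096 = 192 (mod 323); answer 192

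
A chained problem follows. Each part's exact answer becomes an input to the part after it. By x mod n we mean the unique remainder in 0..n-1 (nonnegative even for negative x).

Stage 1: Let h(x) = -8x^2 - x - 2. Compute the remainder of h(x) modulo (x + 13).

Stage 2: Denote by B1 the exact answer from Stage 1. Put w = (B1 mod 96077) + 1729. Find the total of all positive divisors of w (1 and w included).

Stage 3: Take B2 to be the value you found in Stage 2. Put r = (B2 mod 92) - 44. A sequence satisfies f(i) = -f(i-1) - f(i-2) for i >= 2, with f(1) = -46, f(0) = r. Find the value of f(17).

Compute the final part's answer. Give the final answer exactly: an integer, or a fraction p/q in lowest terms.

Stage 1: remainder = value at the root: -8*(-13)^2 - 1*(-13)^1 - 2 = (-1352) + (13) + (-2) = -1341; answer -1341
Stage 2: B1 = -1341; w = 96465; 96465 = 3 * 5 * 59 * 109; sigma = (1 + 3) * (1 + 5) * (1 + 59) * (1 + 109) = 4 * 6 * 60 * 110 = 158400; answer 158400
Stage 3: B2 = 158400; r = 24; f(2) = -1*(-46) - 1*(24) = 22; iterating: f(2)=22, f(3)=24, f(4)=-46, f(5)=22, f(6)=24, f(7)=-46, f(8)=22, f(9)=24, f(10)=-46, f(11)=22, f(12)=24, f(13)=-46, f(14)=22, f(15)=24, f(16)=-46, f(17)=22; answer 22

22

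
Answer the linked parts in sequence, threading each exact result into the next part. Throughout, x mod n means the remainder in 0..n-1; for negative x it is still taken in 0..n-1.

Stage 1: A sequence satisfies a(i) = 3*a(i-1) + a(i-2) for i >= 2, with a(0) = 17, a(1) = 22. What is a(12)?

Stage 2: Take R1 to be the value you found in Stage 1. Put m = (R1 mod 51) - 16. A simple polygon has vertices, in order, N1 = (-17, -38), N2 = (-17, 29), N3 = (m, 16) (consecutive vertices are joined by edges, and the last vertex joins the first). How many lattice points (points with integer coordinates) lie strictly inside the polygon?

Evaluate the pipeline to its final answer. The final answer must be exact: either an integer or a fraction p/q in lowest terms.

Stage 1: a(2) = 3*(22) + 1*(17) = 83; iterating: a(2)=83, a(3)=271, a(4)=896, a(5)=2959, a(6)=9773, a(7)=32278, a(8)=106607, a(9)=352099, a(10)=1162904, a(11)=3840811, a(12)=12685337; answer 12685337
Stage 2: R1 = 12685337; m = -11; cross terms: (-17*29 - -17*-38)=-1139, (-17*16 - -11*29)=47, (-11*-38 - -17*16)=690; twice the area = |-402| = 402; area = 201; boundary points = 67 + 1 + 6 = 74; strictly interior points = area - boundary/2 + 1 = 165; answer 165

165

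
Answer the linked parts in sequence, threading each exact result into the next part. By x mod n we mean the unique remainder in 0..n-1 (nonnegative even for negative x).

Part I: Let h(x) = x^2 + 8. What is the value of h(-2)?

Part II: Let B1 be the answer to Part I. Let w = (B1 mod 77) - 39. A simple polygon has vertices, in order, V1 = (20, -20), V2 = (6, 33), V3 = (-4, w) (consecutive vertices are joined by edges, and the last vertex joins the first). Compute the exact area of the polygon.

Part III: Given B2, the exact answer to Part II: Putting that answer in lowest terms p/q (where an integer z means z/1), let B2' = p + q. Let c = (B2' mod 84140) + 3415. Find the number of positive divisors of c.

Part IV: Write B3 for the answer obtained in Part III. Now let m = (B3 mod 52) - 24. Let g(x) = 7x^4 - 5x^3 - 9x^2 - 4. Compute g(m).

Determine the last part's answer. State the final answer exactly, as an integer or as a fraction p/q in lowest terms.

Part I: 1*(-2)^2 + 8 = (4) + (8) = 12; answer 12
Part II: B1 = 12; w = -27; cross terms: (20*33 - 6*-20)=780, (6*-27 - -4*33)=-30, (-4*-20 - 20*-27)=620; twice the area = |1370| = 1370; area = 685; answer 685
Part III: B2 = 685; threaded value p + q = 686; c = 4101; 4101 = 3 * 1367; number of divisors = (1+1) * (1+1) = 4; answer 4
Part IV: B3 = 4; m = -20; 7*(-20)^4 - 5*(-20)^3 - 9*(-20)^2 - 4 = (1120000) + (40000) + (-3600) + (-4) = 1156396; answer 1156396

1156396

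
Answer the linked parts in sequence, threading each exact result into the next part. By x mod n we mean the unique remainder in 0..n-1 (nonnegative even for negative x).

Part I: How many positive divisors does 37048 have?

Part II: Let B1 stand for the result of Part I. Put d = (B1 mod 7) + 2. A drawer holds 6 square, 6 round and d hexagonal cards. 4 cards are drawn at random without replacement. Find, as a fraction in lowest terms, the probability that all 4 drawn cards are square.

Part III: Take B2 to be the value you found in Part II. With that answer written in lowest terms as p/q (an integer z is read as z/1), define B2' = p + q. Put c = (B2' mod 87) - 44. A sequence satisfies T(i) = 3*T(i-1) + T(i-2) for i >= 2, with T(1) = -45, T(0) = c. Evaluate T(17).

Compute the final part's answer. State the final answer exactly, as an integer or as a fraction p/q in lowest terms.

Part I: 37048 = 2^3 * 11 * 421; number of divisors = (3+1) * (1+1) * (1+1) = 16; answer 16
Part II: B1 = 16; d = 4; total draws C(16,4) = 1820; favorable C(6,4) = 15; P = 3/364; answer 3/364
Part III: B2 = 3/364; threaded value p + q = 367; c = -25; T(2) = 3*(-45) + 1*(-25) = -160; iterating: T(2)=-160, T(3)=-525, T(4)=-1735, T(5)=-5730, T(6)=-18925, T(7)=-62505, T(8)=-206440, T(9)=-681825, T(10)=-2251915, T(11)=-7437570, T(12)=-24564625, T(13)=-81131445, T(14)=-267958960, T(15)=-885008325, T(16)=-2922983935, T(17)=-9653960130; answer -9653960130

-9653960130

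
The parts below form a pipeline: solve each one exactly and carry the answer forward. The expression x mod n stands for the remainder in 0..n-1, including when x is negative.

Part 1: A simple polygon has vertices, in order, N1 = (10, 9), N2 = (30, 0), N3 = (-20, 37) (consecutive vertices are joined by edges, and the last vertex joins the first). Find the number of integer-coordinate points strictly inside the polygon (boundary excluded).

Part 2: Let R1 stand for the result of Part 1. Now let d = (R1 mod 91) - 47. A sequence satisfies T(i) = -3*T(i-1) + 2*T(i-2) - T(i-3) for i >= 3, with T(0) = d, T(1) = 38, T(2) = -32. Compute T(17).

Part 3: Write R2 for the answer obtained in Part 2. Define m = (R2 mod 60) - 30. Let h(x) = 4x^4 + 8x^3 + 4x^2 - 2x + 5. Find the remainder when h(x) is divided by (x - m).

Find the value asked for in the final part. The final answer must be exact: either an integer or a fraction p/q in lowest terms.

Part 1: cross terms: (10*0 - 30*9)=-270, (30*37 - -20*0)=1110, (-20*9 - 10*37)=-550; twice the area = |290| = 290; area = 145; boundary points = 1 + 1 + 2 = 4; strictly interior points = area - boundary/2 + 1 = 144; answer 144
Part 2: R1 = 144; d = 6; T(3) = -3*(-32) + 2*(38) - 1*(6) = 166; iterating: T(3)=166, T(4)=-600, T(5)=2164, T(6)=-7858, T(7)=28502, T(8)=-103386, T(9)=375020, T(10)=-1360334, T(11)=4934428, T(12)=-17898972, T(13)=64926106, T(14)=-235510690, T(15)=854283254, T(16)=-3098797248, T(17)=11240468942; answer 11240468942
Part 3: R2 = 11240468942; m = -28; remainder = value at the root: 4*(-28)^4 + 8*(-28)^3 + 4*(-28)^2 - 2*(-28)^1 + 5 = (2458624) + (-175616) + (3136) + (56) + (5) = 2286205; answer 2286205

2286205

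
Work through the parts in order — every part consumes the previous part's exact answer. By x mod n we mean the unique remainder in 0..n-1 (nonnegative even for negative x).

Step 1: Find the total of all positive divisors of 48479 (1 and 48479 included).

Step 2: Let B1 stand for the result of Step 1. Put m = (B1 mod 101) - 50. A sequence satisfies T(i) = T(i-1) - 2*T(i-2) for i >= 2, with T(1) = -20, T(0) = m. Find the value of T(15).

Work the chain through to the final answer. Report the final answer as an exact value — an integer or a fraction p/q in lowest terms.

Step 1: 48479 is prime, so its only divisors are 1 and 48479; sigma = 1 + 48479 = 48480; answer 48480
Step 2: B1 = 48480; m = -50; T(2) = 1*(-20) - 2*(-50) = 80; iterating: T(2)=80, T(3)=120, T(4)=-40, T(5)=-280, T(6)=-200, T(7)=360, T(8)=760, T(9)=40, T(10)=-1480, T(11)=-1560, T(12)=1400, T(13)=4520, T(14)=1720, T(15)=-7320; answer -7320

-7320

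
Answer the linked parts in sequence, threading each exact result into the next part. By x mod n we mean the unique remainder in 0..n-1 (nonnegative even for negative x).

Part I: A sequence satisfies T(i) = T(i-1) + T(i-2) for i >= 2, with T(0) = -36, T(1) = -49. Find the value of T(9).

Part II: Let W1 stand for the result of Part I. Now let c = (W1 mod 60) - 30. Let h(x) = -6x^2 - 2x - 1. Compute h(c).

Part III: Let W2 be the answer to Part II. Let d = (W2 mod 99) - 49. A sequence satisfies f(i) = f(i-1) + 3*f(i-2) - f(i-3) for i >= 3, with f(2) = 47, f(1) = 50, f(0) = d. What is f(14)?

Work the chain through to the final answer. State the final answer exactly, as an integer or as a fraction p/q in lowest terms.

Part I: T(2) = 1*(-49) + 1*(-36) = -85; iterating: T(2)=-85, T(3)=-134, T(4)=-219, T(5)=-353, T(6)=-572, T(7)=-925, T(8)=-1497, T(9)=-2422; answer -2422
Part II: W1 = -2422; c = 8; -6*(8)^2 - 2*(8)^1 - 1 = (-384) + (-16) + (-1) = -401; answer -401
Part III: W2 = -401; d = 45; f(3) = 1*(47) + 3*(50) - 1*(45) = 152; iterating: f(3)=152, f(4)=243, f(5)=652, f(6)=1229, f(7)=2942, f(8)=5977, f(9)=13574, f(10)=28563, f(11)=63308, f(12)=135423, f(13)=296784, f(14)=639745; answer 639745

639745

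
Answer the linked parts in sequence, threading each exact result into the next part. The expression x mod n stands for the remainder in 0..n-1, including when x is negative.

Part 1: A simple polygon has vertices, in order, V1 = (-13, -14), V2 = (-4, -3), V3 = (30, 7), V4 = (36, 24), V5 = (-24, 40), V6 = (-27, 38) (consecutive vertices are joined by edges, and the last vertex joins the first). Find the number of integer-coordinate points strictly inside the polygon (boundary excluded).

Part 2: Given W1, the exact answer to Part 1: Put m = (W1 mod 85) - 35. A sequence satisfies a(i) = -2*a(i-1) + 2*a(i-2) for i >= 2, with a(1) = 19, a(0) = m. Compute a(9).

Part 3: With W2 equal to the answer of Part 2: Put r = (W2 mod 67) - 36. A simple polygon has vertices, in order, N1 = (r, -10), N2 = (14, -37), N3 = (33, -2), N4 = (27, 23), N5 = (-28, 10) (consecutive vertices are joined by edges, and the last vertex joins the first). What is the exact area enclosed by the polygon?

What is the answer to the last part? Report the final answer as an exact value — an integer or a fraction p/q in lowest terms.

Part 1: cross terms: (-13*-3 - -4*-14)=-17, (-4*7 - 30*-3)=62, (30*24 - 36*7)=468, (36*40 - -24*24)=2016, (-24*38 - -27*40)=168, (-27*-14 - -13*38)=872; twice the area = |3569| = 3569; area = 3569/2; boundary points = 1 + 2 + 1 + 4 + 1 + 2 = 11; strictly interior points = area - boundary/2 + 1 = 1780; answer 1780
Part 2: W1 = 1780; m = 45; a(2) = -2*(19) + 2*(45) = 52; iterating: a(2)=52, a(3)=-66, a(4)=236, a(5)=-604, a(6)=1680, a(7)=-4568, a(8)=12496, a(9)=-34128; answer -34128
Part 3: W2 = -34128; r = 6; cross terms: (6*-37 - 14*-10)=-82, (14*-2 - 33*-37)=1193, (33*23 - 27*-2)=813, (27*10 - -28*23)=914, (-28*-10 - 6*10)=220; twice the area = |3058| = 3058; area = 1529; answer 1529

1529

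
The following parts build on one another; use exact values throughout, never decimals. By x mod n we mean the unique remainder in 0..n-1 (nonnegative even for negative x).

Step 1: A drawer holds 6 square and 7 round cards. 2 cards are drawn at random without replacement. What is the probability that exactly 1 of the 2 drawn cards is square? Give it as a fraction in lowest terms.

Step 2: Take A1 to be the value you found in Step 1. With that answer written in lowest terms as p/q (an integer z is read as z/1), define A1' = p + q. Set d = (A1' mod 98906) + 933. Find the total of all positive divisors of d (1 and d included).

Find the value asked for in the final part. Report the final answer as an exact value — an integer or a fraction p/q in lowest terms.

Step 1: total draws C(13,2) = 78; favorable C(6,1)*C(7,1) = 42; P = 7/13; answer 7/13
Step 2: A1 = 7/13; threaded value p + q = 20; d = 953; 953 is prime, so its only divisors are 1 and 953; sigma = 1 + 953 = 954; answer 954

954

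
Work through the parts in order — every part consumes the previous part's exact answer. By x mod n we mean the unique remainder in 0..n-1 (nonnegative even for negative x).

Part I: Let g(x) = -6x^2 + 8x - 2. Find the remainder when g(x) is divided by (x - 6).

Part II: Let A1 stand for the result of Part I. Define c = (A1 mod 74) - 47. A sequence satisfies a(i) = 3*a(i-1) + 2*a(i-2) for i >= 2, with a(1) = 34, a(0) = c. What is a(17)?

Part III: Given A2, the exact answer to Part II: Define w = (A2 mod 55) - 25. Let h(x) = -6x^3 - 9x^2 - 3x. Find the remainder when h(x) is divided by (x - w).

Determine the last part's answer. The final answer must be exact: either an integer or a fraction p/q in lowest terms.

22320

Part I: remainder = value at the root: -6*(6)^2 + 8*(6)^1 - 2 = (-216) + (48) + (-2) = -170; answer -170
Part II: A1 = -170; c = 5; a(2) = 3*(34) + 2*(5) = 112; iterating: a(2)=112, a(3)=404, a(4)=1436, a(5)=5116, a(6)=18220, a(7)=64892, a(8)=231116, a(9)=823132, a(10)=2931628, a(11)=10441148, a(12)=37186700, a(13)=132442396, a(14)=471700588, a(15)=1679986556, a(16)=5983360844, a(17)=21310055644; answer 21310055644
Part III: A2 = 21310055644; w = -16; remainder = value at the root: -6*(-16)^3 - 9*(-16)^2 - 3*(-16)^1 = (24576) + (-2304) + (48) = 22320; answer 22320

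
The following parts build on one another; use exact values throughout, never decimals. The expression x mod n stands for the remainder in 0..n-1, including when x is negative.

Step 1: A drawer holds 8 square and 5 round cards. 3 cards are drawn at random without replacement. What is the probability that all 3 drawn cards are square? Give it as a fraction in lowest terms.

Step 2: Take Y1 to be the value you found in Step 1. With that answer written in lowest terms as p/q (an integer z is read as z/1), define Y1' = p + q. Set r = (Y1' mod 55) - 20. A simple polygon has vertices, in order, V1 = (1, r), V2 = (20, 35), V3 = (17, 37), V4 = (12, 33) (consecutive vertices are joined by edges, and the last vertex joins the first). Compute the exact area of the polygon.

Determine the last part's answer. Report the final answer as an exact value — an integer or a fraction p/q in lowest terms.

188

Step 1: total draws C(13,3) = 286; favorable C(8,3) = 56; P = 28/143; answer 28/143
Step 2: Y1 = 28/143; threaded value p + q = 171; r = -14; cross terms: (1*35 - 20*-14)=315, (20*37 - 17*35)=145, (17*33 - 12*37)=117, (12*-14 - 1*33)=-201; twice the area = |376| = 376; area = 188; answer 188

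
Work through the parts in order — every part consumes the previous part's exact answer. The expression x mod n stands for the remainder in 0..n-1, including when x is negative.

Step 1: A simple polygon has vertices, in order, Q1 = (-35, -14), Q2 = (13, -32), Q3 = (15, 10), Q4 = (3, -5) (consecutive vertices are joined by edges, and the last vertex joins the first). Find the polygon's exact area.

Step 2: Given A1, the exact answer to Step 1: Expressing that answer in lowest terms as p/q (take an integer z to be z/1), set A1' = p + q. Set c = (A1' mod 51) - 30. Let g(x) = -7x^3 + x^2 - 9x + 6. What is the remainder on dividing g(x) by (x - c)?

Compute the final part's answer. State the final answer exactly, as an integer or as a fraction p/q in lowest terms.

-9

Step 1: cross terms: (-35*-32 - 13*-14)=1302, (13*10 - 15*-32)=610, (15*-5 - 3*10)=-105, (3*-14 - -35*-5)=-217; twice the area = |1590| = 1590; area = 795; answer 795
Step 2: A1 = 795; threaded value p + q = 796; c = 1; remainder = value at the root: -7*(1)^3 + 1*(1)^2 - 9*(1)^1 + 6 = (-7) + (1) + (-9) + (6) = -9; answer -9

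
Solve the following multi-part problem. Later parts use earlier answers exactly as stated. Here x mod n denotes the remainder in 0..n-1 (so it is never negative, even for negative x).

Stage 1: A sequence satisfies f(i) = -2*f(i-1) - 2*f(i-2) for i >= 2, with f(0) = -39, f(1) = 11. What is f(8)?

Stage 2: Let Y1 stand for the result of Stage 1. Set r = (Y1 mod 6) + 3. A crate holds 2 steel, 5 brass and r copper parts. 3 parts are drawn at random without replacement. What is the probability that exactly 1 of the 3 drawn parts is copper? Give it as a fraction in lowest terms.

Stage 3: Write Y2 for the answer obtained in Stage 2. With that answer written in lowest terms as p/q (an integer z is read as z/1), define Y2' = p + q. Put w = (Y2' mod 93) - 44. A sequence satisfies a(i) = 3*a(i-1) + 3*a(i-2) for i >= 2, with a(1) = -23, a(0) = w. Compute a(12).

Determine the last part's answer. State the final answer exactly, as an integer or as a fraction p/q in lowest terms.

-18375903

Stage 1: f(2) = -2*(11) - 2*(-39) = 56; iterating: f(2)=56, f(3)=-134, f(4)=156, f(5)=-44, f(6)=-224, f(7)=536, f(8)=-624; answer -624
Stage 2: Y1 = -624; r = 3; total draws C(10,3) = 120; favorable C(3,1)*C(7,2) = 63; P = 21/40; answer 21/40
Stage 3: Y2 = 21/40; threaded value p + q = 61; w = 17; a(2) = 3*(-23) + 3*(17) = -18; iterating: a(2)=-18, a(3)=-123, a(4)=-423, a(5)=-1638, a(6)=-6183, a(7)=-23463, a(8)=-88938, a(9)=-337203, a(10)=-1278423, a(11)=-4846878, a(12)=-18375903; answer -18375903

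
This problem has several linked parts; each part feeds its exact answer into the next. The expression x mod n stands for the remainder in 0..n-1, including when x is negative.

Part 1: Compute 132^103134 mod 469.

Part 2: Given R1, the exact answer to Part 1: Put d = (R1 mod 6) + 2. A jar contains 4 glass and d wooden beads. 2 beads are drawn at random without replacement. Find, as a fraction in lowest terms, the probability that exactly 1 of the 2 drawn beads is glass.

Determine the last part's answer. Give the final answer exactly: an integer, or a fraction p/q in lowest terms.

Part 1: squarings mod 469: 132^1=132, 132^2=71, 132^4=351, 132^8=323, 132^16=211, 132^32=435, 132^64=218, 132^128=155, 132^256=106, 132^512=449, 132^1024=400, 132^2048=71, 132^4096=351, 132^8192=323, 132^16384=211, 132^32768=435, 132^65536=218; 132^103134 = 132^2 * 132^4 * 132^8 * 132^16 * 132^64 * 132^128 * 132^512 * 132^4096 * 132^32768 * 132^65536 = 225 (mod 469); answer 225
Part 2: R1 = 225; d = 5; total draws C(9,2) = 36; favorable C(4,1)*C(5,1) = 20; P = 5/9; answer 5/9

5/9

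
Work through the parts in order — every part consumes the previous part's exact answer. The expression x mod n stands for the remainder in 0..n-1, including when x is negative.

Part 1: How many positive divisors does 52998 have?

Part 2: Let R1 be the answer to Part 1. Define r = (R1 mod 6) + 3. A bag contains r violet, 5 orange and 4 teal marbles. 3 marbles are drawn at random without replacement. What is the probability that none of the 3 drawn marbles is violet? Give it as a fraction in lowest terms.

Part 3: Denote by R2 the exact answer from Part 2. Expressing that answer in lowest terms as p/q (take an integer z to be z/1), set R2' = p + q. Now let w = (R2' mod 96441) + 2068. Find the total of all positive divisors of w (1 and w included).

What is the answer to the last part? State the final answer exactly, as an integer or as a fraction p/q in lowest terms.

Part 1: 52998 = 2 * 3 * 11^2 * 73; number of divisors = (1+1) * (1+1) * (2+1) * (1+1) = 24; answer 24
Part 2: R1 = 24; r = 3; total draws C(12,3) = 220; favorable C(9,3) = 84; P = 21/55; answer 21/55
Part 3: R2 = 21/55; threaded value p + q = 76; w = 2144; 2144 = 2^5 * 67; sigma = (1 + 2 + 4 + 8 + 16 + 32) * (1 + 67) = 63 * 68 = 4284; answer 4284

4284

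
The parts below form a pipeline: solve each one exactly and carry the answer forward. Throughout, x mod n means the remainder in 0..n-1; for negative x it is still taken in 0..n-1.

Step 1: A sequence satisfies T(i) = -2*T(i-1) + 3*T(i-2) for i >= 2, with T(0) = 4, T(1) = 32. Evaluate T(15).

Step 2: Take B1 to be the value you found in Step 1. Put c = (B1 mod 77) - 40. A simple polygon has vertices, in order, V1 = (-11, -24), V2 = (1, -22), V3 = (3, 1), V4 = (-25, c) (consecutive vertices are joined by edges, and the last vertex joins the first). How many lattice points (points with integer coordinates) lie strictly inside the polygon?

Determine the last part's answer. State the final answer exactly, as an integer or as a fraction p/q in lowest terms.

323

Step 1: T(2) = -2*(32) + 3*(4) = -52; iterating: T(2)=-52, T(3)=200, T(4)=-556, T(5)=1712, T(6)=-5092, T(7)=15320, T(8)=-45916, T(9)=137792, T(10)=-413332, T(11)=1240040, T(12)=-3720076, T(13)=11160272, T(14)=-33480772, T(15)=100442360; answer 100442360
Step 2: B1 = 100442360; c = -22; cross terms: (-11*-22 - 1*-24)=266, (1*1 - 3*-22)=67, (3*-22 - -25*1)=-41, (-25*-24 - -11*-22)=358; twice the area = |650| = 650; area = 325; boundary points = 2 + 1 + 1 + 2 = 6; strictly interior points = area - boundary/2 + 1 = 323; answer 323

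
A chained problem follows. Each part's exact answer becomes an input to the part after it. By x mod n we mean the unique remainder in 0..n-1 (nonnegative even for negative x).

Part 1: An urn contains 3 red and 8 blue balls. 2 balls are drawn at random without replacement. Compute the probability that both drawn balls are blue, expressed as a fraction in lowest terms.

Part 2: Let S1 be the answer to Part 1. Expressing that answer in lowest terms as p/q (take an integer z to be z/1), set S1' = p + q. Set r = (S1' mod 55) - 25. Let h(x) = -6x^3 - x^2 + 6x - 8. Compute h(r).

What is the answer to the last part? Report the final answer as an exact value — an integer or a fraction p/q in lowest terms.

-161

Part 1: total draws C(11,2) = 55; favorable C(8,2) = 28; P = 28/55; answer 28/55
Part 2: S1 = 28/55; threaded value p + q = 83; r = 3; -6*(3)^3 - 1*(3)^2 + 6*(3)^1 - 8 = (-162) + (-9) + (18) + (-8) = -161; answer -161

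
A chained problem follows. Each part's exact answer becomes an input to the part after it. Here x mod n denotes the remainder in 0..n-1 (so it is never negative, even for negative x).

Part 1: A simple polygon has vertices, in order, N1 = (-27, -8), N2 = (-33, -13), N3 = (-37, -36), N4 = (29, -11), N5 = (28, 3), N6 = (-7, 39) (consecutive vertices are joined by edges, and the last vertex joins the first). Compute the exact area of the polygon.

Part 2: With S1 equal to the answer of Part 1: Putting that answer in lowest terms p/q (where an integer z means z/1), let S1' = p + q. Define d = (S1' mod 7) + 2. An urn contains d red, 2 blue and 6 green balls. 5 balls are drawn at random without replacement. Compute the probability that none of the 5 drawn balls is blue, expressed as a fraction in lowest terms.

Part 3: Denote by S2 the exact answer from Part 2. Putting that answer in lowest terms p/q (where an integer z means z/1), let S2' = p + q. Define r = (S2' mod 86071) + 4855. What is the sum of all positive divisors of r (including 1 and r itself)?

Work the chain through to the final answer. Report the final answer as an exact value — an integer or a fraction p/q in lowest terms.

Part 1: cross terms: (-27*-13 - -33*-8)=87, (-33*-36 - -37*-13)=707, (-37*-11 - 29*-36)=1451, (29*3 - 28*-11)=395, (28*39 - -7*3)=1113, (-7*-8 - -27*39)=1109; twice the area = |4862| = 4862; area = 2431; answer 2431
Part 2: S1 = 2431; threaded value p + q = 2432; d = 5; total draws C(13,5) = 1287; favorable C(11,5) = 462; P = 14/39; answer 14/39
Part 3: S2 = 14/39; threaded value p + q = 53; r = 4908; 4908 = 2^2 * 3 * 409; sigma = (1 + 2 + 4) * (1 + 3) * (1 + 409) = 7 * 4 * 410 = 11480; answer 11480

11480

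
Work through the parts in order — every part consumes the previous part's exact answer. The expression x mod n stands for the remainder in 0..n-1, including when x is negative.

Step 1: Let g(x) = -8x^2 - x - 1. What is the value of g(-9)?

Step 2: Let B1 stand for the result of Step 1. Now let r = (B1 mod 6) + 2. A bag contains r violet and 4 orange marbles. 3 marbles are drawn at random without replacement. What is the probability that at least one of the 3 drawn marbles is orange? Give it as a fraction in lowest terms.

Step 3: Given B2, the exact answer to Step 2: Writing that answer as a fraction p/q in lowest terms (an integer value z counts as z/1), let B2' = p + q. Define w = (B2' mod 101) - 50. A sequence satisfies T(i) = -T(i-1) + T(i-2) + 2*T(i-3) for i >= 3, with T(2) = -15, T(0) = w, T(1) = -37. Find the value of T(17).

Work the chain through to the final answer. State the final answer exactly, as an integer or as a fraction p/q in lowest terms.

Step 1: -8*(-9)^2 - 1*(-9)^1 - 1 = (-648) + (9) + (-1) = -640; answer -640
Step 2: B1 = -640; r = 4; total draws C(8,3) = 56; complement C(4,3) = 4; favorable 56 - 4 = 52; P = 13/14; answer 13/14
Step 3: B2 = 13/14; threaded value p + q = 27; w = -23; T(3) = -1*(-15) + 1*(-37) + 2*(-23) = -68; iterating: T(3)=-68, T(4)=-21, T(5)=-77, T(6)=-80, T(7)=-39, T(8)=-195, T(9)=-4, T(10)=-269, T(11)=-125, T(12)=-152, T(13)=-511, T(14)=109, T(15)=-924, T(16)=11, T(17)=-717; answer -717

-717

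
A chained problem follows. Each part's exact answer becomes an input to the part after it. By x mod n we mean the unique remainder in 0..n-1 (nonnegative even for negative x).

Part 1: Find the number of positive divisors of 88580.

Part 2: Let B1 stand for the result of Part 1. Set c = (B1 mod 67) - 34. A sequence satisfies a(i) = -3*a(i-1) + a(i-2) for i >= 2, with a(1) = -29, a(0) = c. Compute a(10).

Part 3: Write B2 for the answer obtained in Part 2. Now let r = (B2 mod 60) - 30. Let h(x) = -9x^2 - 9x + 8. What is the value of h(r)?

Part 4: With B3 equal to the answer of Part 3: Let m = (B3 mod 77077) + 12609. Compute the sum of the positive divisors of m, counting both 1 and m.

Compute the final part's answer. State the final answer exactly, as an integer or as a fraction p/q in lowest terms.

Part 1: 88580 = 2^2 * 5 * 43 * 103; number of divisors = (2+1) * (1+1) * (1+1) * (1+1) = 24; answer 24
Part 2: B1 = 24; c = -10; a(2) = -3*(-29) + 1*(-10) = 77; iterating: a(2)=77, a(3)=-260, a(4)=857, a(5)=-2831, a(6)=9350, a(7)=-30881, a(8)=101993, a(9)=-336860, a(10)=1112573; answer 1112573
Part 3: B2 = 1112573; r = 23; -9*(23)^2 - 9*(23)^1 + 8 = (-4761) + (-207) + (8) = -4960; answer -4960
Part 4: B3 = -4960; m = 84726; 84726 = 2 * 3^4 * 523; sigma = (1 + 2) * (1 + 3 + 9 + 27 + 81) * (1 + 523) = 3 * 121 * 524 = 190212; answer 190212

190212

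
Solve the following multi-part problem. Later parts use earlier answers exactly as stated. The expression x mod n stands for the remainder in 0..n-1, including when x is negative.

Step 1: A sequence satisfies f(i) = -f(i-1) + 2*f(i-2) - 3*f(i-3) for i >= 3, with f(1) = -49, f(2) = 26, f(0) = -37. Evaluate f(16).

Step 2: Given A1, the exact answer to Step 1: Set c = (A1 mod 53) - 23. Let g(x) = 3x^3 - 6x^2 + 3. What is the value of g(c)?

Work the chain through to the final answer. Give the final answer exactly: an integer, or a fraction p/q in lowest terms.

5580

Step 1: f(3) = -1*(26) + 2*(-49) - 3*(-37) = -13; iterating: f(3)=-13, f(4)=212, f(5)=-316, f(6)=779, f(7)=-2047, f(8)=4553, f(9)=-10984, f(10)=26231, f(11)=-61858, f(12)=147272, f(13)=-349681, f(14)=829799, f(15)=-1970977, f(16)=4679618; answer 4679618
Step 2: A1 = 4679618; c = 13; 3*(13)^3 - 6*(13)^2 + 3 = (6591) + (-1014) + (3) = 5580; answer 5580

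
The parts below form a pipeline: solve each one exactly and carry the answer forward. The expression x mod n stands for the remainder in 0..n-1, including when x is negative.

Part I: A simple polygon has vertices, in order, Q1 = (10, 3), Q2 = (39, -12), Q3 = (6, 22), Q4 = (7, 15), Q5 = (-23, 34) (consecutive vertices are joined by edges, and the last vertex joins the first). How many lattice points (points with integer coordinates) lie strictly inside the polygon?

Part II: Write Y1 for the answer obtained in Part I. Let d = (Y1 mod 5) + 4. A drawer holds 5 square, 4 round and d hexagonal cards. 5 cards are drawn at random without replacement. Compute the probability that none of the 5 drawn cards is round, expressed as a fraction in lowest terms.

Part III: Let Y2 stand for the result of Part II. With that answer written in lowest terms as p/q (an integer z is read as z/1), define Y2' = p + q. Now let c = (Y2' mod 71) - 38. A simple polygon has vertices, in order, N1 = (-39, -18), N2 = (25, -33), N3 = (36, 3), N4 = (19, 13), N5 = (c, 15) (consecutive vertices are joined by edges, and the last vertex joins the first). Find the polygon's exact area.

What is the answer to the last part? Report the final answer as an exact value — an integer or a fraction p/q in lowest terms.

Part I: cross terms: (10*-12 - 39*3)=-237, (39*22 - 6*-12)=930, (6*15 - 7*22)=-64, (7*34 - -23*15)=583, (-23*3 - 10*34)=-409; twice the area = |803| = 803; area = 803/2; boundary points = 1 + 1 + 1 + 1 + 1 = 5; strictly interior points = area - boundary/2 + 1 = 400; answer 400
Part II: Y1 = 400; d = 4; total draws C(13,5) = 1287; favorable C(9,5) = 126; P = 14/143; answer 14/143
Part III: Y2 = 14/143; threaded value p + q = 157; c = -23; cross terms: (-39*-33 - 25*-18)=1737, (25*3 - 36*-33)=1263, (36*13 - 19*3)=411, (19*15 - -23*13)=584, (-23*-18 - -39*15)=999; twice the area = |4994| = 4994; area = 2497; answer 2497

2497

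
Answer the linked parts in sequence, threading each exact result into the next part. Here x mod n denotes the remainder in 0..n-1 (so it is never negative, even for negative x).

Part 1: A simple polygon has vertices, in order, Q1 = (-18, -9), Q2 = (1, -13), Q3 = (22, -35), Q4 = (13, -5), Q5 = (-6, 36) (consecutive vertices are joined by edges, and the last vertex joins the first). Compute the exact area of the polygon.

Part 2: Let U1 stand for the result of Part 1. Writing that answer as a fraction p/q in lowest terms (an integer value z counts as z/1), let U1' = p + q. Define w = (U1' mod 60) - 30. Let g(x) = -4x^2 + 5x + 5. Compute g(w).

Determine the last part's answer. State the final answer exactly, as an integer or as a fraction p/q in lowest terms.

Part 1: cross terms: (-18*-13 - 1*-9)=243, (1*-35 - 22*-13)=251, (22*-5 - 13*-35)=345, (13*36 - -6*-5)=438, (-6*-9 - -18*36)=702; twice the area = |1979| = 1979; area = 1979/2; answer 1979/2
Part 2: U1 = 1979/2; threaded value p + q = 1981; w = -29; -4*(-29)^2 + 5*(-29)^1 + 5 = (-3364) + (-145) + (5) = -3504; answer -3504

-3504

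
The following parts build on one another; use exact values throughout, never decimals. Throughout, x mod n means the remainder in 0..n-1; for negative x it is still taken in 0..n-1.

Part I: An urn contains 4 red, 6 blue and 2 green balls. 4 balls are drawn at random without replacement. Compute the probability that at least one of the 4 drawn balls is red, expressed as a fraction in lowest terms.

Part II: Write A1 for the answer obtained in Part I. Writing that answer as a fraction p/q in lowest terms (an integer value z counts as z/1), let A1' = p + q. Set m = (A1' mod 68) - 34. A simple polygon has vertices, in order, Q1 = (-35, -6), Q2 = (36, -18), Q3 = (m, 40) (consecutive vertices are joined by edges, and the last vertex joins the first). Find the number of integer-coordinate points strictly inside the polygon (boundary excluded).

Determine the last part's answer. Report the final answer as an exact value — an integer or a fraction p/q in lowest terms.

Part I: total draws C(12,4) = 495; complement C(8,4) = 70; favorable 495 - 70 = 425; P = 85/99; answer 85/99
Part II: A1 = 85/99; threaded value p + q = 184; m = 14; cross terms: (-35*-18 - 36*-6)=846, (36*40 - 14*-18)=1692, (14*-6 - -35*40)=1316; twice the area = |3854| = 3854; area = 1927; boundary points = 1 + 2 + 1 = 4; strictly interior points = area - boundary/2 + 1 = 1926; answer 1926

1926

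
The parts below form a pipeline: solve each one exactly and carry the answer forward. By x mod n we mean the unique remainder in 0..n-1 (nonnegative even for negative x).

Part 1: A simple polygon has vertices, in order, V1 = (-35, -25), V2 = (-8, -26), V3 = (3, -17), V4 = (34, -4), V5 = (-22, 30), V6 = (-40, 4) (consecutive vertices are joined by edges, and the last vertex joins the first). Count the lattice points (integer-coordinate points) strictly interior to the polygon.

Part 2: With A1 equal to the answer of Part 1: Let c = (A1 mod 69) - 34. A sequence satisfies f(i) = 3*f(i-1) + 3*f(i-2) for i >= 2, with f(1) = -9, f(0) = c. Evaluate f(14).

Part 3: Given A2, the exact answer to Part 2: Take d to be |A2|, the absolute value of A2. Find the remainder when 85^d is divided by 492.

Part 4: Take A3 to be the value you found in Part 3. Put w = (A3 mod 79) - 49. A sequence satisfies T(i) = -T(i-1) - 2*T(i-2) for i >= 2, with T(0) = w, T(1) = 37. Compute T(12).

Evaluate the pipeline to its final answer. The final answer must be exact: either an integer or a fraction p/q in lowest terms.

-377

Part 1: cross terms: (-35*-26 - -8*-25)=710, (-8*-17 - 3*-26)=214, (3*-4 - 34*-17)=566, (34*30 - -22*-4)=932, (-22*4 - -40*30)=1112, (-40*-25 - -35*4)=1140; twice the area = |4674| = 4674; area = 2337; boundary points = 1 + 1 + 1 + 2 + 2 + 1 = 8; strictly interior points = area - boundary/2 + 1 = 2334; answer 2334
Part 2: A1 = 2334; c = 23; f(2) = 3*(-9) + 3*(23) = 42; iterating: f(2)=42, f(3)=99, f(4)=423, f(5)=1566, f(6)=5967, f(7)=22599, f(8)=85698, f(9)=324891, f(10)=1231767, f(11)=4669974, f(12)=17705223, f(13)=67125591, f(14)=254492442; answer 254492442
Part 3: A2 = 254492442; d = 254492442; squarings mod 492: 85^1=85, 85^2=337, 85^4=409, 85^8=1, 85^16=1, 85^32=1, 85^64=1, 85^128=1, 85^256=1, 85^512=1, 85^1024=1, 85^2048=1, 85^4096=1, 85^8192=1, 85^16384=1, 85^32768=1, 85^65536=1, 85^131072=1, 85^262144=1, 85^524288=1, 85^1048576=1, 85^2097152=1, 85^4194304=1, 85^8388608=1, 85^16777216=1, 85^33554432=1, 85^67108864=1, 85^134217728=1; 85^254492442 = 85^2 * 85^8 * 85^16 * 85^256 * 85^512 * 85^1024 * 85^2048 * 85^4096 * 85^8192 * 85^65536 * 85^131072 * 85^524288 * 85^2097152 * 85^16777216 * 85^33554432 * 85^67108864 * 85^134217728 = 337 (mod 492); answer 337
Part 4: A3 = 337; w = -28; T(2) = -1*(37) - 2*(-28) = 19; iterating: T(2)=19, T(3)=-93, T(4)=55, T(5)=131, T(6)=-241, T(7)=-21, T(8)=503, T(9)=-461, T(10)=-545, T(11)=1467, T(12)=-377; answer -377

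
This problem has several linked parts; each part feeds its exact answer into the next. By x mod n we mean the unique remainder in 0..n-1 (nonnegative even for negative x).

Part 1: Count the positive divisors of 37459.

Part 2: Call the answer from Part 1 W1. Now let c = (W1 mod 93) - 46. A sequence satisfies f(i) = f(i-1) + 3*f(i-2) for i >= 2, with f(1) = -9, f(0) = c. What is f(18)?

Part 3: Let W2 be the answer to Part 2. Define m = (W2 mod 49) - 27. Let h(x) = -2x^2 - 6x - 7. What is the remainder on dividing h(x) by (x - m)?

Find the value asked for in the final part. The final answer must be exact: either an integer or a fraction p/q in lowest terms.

Part 1: 37459 = 47 * 797; number of divisors = (1+1) * (1+1) = 4; answer 4
Part 2: W1 = 4; c = -42; f(2) = 1*(-9) + 3*(-42) = -135; iterating: f(2)=-135, f(3)=-162, f(4)=-567, f(5)=-1053, f(6)=-2754, f(7)=-5913, f(8)=-14175, f(9)=-31914, f(10)=-74439, f(11)=-170181, f(12)=-393498, f(13)=-904041, f(14)=-2084535, f(15)=-4796658, f(16)=-11050263, f(17)=-25440237, f(18)=-58591026; answer -58591026
Part 3: W2 = -58591026; m = 11; remainder = value at the root: -2*(11)^2 - 6*(11)^1 - 7 = (-242) + (-66) + (-7) = -315; answer -315

-315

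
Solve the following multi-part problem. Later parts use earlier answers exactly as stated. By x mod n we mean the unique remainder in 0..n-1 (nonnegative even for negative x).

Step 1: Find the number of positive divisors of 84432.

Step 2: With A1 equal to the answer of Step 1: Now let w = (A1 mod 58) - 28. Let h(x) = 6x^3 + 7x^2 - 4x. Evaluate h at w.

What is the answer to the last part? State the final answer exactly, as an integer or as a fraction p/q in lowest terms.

Step 1: 84432 = 2^4 * 3 * 1759; number of divisors = (4+1) * (1+1) * (1+1) = 20; answer 20
Step 2: A1 = 20; w = -8; 6*(-8)^3 + 7*(-8)^2 - 4*(-8)^1 = (-3072) + (448) + (32) = -2592; answer -2592

-2592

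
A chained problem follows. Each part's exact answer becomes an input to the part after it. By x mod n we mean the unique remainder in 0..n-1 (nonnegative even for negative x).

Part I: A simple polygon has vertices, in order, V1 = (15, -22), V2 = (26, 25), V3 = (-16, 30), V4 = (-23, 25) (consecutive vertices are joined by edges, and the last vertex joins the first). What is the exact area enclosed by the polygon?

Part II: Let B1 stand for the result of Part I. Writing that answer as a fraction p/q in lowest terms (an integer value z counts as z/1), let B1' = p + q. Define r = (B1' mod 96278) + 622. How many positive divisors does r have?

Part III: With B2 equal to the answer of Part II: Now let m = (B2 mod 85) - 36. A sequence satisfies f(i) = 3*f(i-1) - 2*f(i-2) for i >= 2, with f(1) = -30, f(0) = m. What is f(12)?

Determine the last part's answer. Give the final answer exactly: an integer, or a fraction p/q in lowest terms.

Part I: cross terms: (15*25 - 26*-22)=947, (26*30 - -16*25)=1180, (-16*25 - -23*30)=290, (-23*-22 - 15*25)=131; twice the area = |2548| = 2548; area = 1274; answer 1274
Part II: B1 = 1274; threaded value p + q = 1275; r = 1897; 1897 = 7 * 271; number of divisors = (1+1) * (1+1) = 4; answer 4
Part III: B2 = 4; m = -32; f(2) = 3*(-30) - 2*(-32) = -26; iterating: f(2)=-26, f(3)=-18, f(4)=-2, f(5)=30, f(6)=94, f(7)=222, f(8)=478, f(9)=990, f(10)=2014, f(11)=4062, f(12)=8158; answer 8158

8158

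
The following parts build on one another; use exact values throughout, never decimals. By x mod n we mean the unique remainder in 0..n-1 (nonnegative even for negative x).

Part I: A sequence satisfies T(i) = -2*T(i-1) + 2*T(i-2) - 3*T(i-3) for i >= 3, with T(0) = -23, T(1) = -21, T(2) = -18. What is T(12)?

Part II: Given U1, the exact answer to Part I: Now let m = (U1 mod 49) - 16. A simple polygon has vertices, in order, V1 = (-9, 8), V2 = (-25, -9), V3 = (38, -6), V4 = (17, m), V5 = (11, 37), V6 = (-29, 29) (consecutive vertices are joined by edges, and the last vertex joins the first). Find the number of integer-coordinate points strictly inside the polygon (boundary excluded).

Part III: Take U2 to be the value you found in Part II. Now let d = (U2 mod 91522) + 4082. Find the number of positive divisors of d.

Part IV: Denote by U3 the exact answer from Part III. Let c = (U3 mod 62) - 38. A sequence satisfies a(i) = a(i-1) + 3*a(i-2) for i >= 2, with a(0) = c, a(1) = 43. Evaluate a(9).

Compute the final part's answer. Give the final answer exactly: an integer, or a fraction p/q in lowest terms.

-1592

Part I: T(3) = -2*(-18) + 2*(-21) - 3*(-23) = 63; iterating: T(3)=63, T(4)=-99, T(5)=378, T(6)=-1143, T(7)=3339, T(8)=-10098, T(9)=30303, T(10)=-90819, T(11)=272538, T(12)=-817623; answer -817623
Part II: U1 = -817623; m = 24; cross terms: (-9*-9 - -25*8)=281, (-25*-6 - 38*-9)=492, (38*24 - 17*-6)=1014, (17*37 - 11*24)=365, (11*29 - -29*37)=1392, (-29*8 - -9*29)=29; twice the area = |3573| = 3573; area = 3573/2; boundary points = 1 + 3 + 3 + 1 + 8 + 1 = 17; strictly interior points = area - boundary/2 + 1 = 1779; answer 1779
Part III: U2 = 1779; d = 5861; 5861 is prime, so its only divisors are 1 and 5861; count = 2; answer 2
Part IV: U3 = 2; c = -36; a(2) = 1*(43) + 3*(-36) = -65; iterating: a(2)=-65, a(3)=64, a(4)=-131, a(5)=61, a(6)=-332, a(7)=-149, a(8)=-1145, a(9)=-1592; answer -1592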